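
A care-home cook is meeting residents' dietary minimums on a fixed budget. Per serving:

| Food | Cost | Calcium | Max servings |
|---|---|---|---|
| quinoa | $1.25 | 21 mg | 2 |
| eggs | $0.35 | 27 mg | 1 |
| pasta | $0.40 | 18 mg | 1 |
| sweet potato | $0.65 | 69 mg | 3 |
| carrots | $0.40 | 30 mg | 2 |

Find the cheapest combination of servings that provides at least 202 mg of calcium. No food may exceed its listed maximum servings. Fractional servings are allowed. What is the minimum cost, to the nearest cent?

$1.90

Cost per mg of calcium: sweet potato $0.0094, eggs $0.0130, carrots $0.0133, pasta $0.0222, quinoa $0.0595.
Take 2.928 servings of sweet potato: +202.0 mg calcium for $1.90 (total $1.90, still need 0.0 mg).
Filling from the cheapest source first is optimal under one linear minimum: $1.90.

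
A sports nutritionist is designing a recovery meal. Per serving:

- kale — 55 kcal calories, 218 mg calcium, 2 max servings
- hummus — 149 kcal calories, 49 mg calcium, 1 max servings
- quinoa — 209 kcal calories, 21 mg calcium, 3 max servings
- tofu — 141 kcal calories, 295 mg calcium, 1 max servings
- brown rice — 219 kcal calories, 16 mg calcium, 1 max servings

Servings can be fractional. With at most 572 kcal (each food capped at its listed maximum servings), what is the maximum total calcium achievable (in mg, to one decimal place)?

Calcium per kcal: kale 3.964, tofu 2.092, hummus 0.3289, quinoa 0.1005, brown rice 0.07306.
Take 2 servings of kale: uses 110 kcal, +436.0 mg calcium (running total 436.0 mg).
Take 1 serving of tofu: uses 141 kcal, +295.0 mg calcium (running total 731.0 mg).
Take 1 serving of hummus: uses 149 kcal, +49.0 mg calcium (running total 780.0 mg).
Take 0.823 servings of quinoa: uses 172 kcal, +17.3 mg calcium (running total 797.3 mg).
Filling greedily by calcium-per-kcal is optimal for one linear limit, giving 797.3 mg.

797.3 mg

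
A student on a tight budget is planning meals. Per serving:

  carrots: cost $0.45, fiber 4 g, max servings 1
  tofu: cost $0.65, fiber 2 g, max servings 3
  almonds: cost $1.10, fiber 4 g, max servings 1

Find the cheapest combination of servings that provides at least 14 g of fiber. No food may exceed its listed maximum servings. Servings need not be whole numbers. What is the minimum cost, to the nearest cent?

$3.50

Cost per g of fiber: carrots $0.1125, almonds $0.2750, tofu $0.3250.
Take 1 serving of carrots: +4.0 g fiber for $0.45 (total $0.45, still need 10.0 g).
Take 1 serving of almonds: +4.0 g fiber for $1.10 (total $1.55, still need 6.0 g).
Take 3 servings of tofu: +6.0 g fiber for $1.95 (total $3.50, still need 0.0 g).
Filling from the cheapest source first is optimal under one linear minimum: $3.50.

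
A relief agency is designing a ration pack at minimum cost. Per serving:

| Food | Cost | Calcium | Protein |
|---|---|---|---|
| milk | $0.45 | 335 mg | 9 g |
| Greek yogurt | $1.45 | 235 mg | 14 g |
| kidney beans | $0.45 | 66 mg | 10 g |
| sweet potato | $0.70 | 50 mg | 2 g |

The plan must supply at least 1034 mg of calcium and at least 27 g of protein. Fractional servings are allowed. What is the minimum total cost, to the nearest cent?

$1.39

For a min-cost LP with two ≥-constraints, a basic feasible solution has at most two positive variables.
milk only: max(1034/335, 27/9) = 3.087 servings → $1.39.
Greek yogurt only: max(1034/235, 27/14) = 4.4 servings → $6.38.
kidney beans only: max(1034/66, 27/10) = 15.67 servings → $7.05.
sweet potato only: max(1034/50, 27/2) = 20.68 servings → $14.48.
milk + Greek yogurt: intersection lies outside the first quadrant.
milk + kidney beans: intersection lies outside the first quadrant.
milk + sweet potato with both targets exact would need a negative amount; discard.
Greek yogurt + kidney beans: intersection lies outside the first quadrant.
Greek yogurt + sweet potato: the both-tight solution has a negative serving — not a feasible corner.
kidney beans + sweet potato with both targets exact would need a negative amount; discard.
The minimum over all feasible corners is $1.39.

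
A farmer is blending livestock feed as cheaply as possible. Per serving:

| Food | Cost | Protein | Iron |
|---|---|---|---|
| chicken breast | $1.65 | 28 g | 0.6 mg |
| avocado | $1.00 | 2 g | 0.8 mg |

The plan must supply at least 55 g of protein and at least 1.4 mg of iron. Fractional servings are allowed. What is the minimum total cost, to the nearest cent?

Compare the cost at each extreme point of the feasible region.
chicken breast only: max(55/28, 1.4/0.6) = 2.333 servings → $3.85.
avocado only: max(55/2, 1.4/0.8) = 27.5 servings → $27.50.
chicken breast + avocado with both tight: 1.943 servings and 0.2925 servings → $3.50.
The minimum over all feasible corners is $3.50.

$3.50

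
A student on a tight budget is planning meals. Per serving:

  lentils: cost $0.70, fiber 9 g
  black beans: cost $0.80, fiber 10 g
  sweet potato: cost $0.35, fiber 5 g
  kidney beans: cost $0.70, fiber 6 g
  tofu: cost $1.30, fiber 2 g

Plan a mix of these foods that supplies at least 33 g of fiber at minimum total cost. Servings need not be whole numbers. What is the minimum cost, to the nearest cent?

Cost per g of fiber: sweet potato $0.0700, lentils $0.0778, black beans $0.0800, kidney beans $0.1167, tofu $0.6500.
With no serving limits, use only sweet potato: 33 g / 5 g = 6.6 servings × $0.35 = $2.31.

$2.31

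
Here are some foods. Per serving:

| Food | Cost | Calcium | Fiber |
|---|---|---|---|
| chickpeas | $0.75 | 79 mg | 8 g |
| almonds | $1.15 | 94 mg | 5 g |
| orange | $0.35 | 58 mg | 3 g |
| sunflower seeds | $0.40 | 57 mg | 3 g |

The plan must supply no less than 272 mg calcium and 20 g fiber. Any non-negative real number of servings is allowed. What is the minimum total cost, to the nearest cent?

For a min-cost LP with two ≥-constraints, a basic feasible solution has at most two positive variables.
chickpeas only: max(272/79, 20/8) = 3.443 servings → $2.58.
almonds only: max(272/94, 20/5) = 4 servings → $4.60.
orange only: max(272/58, 20/3) = 6.667 servings → $2.33.
sunflower seeds only: max(272/57, 20/3) = 6.667 servings → $2.67.
chickpeas + almonds with both tight: 1.457 servings and 1.669 servings → $3.01.
chickpeas + orange with both tight: 1.515 servings and 2.626 servings → $2.06.
chickpeas + sunflower seeds with both tight: 1.479 servings and 2.721 servings → $2.20.
almonds + orange: the both-tight solution has a negative serving — not a feasible corner.
almonds + sunflower seeds: intersection lies outside the first quadrant.
orange + sunflower seeds: the both-tight solution has a negative serving — not a feasible corner.
The minimum over all feasible corners is $2.06.

$2.06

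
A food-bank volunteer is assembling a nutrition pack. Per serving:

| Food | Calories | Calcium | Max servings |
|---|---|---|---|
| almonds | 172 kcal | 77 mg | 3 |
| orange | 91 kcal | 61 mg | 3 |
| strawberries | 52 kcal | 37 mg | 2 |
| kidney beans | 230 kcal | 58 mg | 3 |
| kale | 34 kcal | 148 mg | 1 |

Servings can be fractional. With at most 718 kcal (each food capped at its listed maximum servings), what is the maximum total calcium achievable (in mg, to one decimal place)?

Calcium per kcal: kale 4.353, strawberries 0.7115, orange 0.6703, almonds 0.4477, kidney beans 0.2522.
Take 1 serving of kale: uses 34 kcal, +148.0 mg calcium (running total 148.0 mg).
Take 2 servings of strawberries: uses 104 kcal, +74.0 mg calcium (running total 222.0 mg).
Take 3 servings of orange: uses 273 kcal, +183.0 mg calcium (running total 405.0 mg).
Take 1.785 servings of almonds: uses 307 kcal, +137.4 mg calcium (running total 542.4 mg).
Greedy by best ratio exhausts the calories allowance optimally: 542.4 mg.

542.4 mg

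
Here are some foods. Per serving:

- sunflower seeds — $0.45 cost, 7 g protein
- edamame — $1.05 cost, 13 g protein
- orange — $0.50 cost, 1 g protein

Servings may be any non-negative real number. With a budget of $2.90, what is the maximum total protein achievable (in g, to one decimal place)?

45.1 g

Protein per dollar: sunflower seeds 15.56, edamame 12.38, orange 2.
With no serving limits, spend the whole cost allowance on sunflower seeds: $2.90 / $0.45 × 7 g = 45.1 g.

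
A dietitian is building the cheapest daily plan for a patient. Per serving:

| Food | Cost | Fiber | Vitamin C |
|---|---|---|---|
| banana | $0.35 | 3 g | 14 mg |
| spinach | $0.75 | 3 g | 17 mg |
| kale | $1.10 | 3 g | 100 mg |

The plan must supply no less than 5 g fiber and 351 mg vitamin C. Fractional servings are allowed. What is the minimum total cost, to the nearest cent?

Two binding constraints pin down two serving amounts, so the optimal mix uses at most two foods. The candidates are each food alone (scaled to the tighter of fiber/vitamin C) and each pair with both constraints tight.
banana only: max(5/3, 351/14) = 25.07 servings → $8.78.
spinach only: max(5/3, 351/17) = 20.65 servings → $15.49.
kale only: max(5/3, 351/100) = 3.51 servings → $3.86.
banana + spinach: the both-tight solution has a negative serving — not a feasible corner.
banana + kale: intersection lies outside the first quadrant.
spinach + kale: the both-tight solution has a negative serving — not a feasible corner.
So the least-cost plan costs $3.86.

$3.86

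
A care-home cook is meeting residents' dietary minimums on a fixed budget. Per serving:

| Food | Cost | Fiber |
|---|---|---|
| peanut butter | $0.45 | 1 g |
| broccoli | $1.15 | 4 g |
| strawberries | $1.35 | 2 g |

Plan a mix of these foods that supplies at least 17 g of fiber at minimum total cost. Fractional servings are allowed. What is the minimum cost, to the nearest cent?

$4.89

Cost per g of fiber: broccoli $0.2875, peanut butter $0.4500, strawberries $0.6750.
With no serving limits, use only broccoli: 17 g / 4 g = 4.25 servings × $1.15 = $4.89.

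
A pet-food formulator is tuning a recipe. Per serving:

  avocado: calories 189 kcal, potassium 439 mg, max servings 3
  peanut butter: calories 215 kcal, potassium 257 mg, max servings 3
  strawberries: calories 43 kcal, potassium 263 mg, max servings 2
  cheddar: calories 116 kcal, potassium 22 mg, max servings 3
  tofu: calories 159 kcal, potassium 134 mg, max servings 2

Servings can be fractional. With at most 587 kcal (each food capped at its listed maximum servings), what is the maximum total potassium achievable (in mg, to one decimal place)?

Potassium per kcal: strawberries 6.116, avocado 2.323, peanut butter 1.195, tofu 0.8428, cheddar 0.1897.
Take 2 servings of strawberries: uses 86 kcal, +526.0 mg potassium (running total 526.0 mg).
Take 2.651 servings of avocado: uses 501 kcal, +1163.7 mg potassium (running total 1689.7 mg).
Greedy by best ratio exhausts the calories allowance optimally: 1689.7 mg.

1689.7 mg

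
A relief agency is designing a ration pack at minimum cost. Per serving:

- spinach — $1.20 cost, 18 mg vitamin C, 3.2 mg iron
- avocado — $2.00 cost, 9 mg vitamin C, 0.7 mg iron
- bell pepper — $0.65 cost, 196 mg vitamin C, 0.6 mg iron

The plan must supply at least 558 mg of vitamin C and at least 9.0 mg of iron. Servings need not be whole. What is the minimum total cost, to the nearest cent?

At the optimum either one food covers both requirements or two foods hit both targets exactly; no other combination can be cheaper.
spinach only: max(558/18, 9.0/3.2) = 31 servings → $37.20.
avocado only: max(558/9, 9.0/0.7) = 62 servings → $124.00.
bell pepper only: max(558/196, 9.0/0.6) = 15 servings → $9.75.
spinach + avocado: intersection lies outside the first quadrant.
spinach + bell pepper with both tight: 2.319 servings and 2.634 servings → $4.49.
avocado + bell pepper with both tight: 10.84 servings and 2.349 servings → $23.21.
The minimum over all feasible corners is $4.49.

$4.49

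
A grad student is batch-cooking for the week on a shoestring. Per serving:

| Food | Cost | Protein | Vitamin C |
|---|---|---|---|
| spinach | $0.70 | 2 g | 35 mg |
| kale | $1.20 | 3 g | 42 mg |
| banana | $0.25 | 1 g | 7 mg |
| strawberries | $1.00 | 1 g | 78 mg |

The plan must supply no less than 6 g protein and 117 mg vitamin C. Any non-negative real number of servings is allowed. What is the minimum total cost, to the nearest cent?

Two binding constraints pin down two serving amounts, so the optimal mix uses at most two foods. The candidates are each food alone (scaled to the tighter of protein/vitamin C) and each pair with both constraints tight.
spinach only: max(6/2, 117/35) = 3.343 servings → $2.34.
kale only: max(6/3, 117/42) = 2.786 servings → $3.34.
banana only: max(6/1, 117/7) = 16.71 servings → $4.18.
strawberries only: max(6/1, 117/78) = 6 servings → $6.00.
spinach + kale: intersection lies outside the first quadrant.
spinach + banana: intersection lies outside the first quadrant.
spinach + strawberries with both tight: 2.901 servings and 0.1983 servings → $2.23.
kale + banana: the both-tight solution has a negative serving — not a feasible corner.
kale + strawberries with both tight: 1.828 servings and 0.5156 servings → $2.71.
banana + strawberries with both tight: 4.944 servings and 1.056 servings → $2.29.
The minimum over all feasible corners is $2.23.

$2.23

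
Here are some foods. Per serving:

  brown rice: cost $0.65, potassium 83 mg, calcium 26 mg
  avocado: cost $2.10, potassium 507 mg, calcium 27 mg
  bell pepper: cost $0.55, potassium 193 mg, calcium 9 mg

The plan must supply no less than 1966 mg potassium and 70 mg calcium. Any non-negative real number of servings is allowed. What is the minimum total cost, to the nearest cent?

This is a tiny linear program; its minimum lies at a vertex of the feasible set. List the vertices and price them.
brown rice only: max(1966/83, 70/26) = 23.69 servings → $15.40.
avocado only: max(1966/507, 70/27) = 3.878 servings → $8.14.
bell pepper only: max(1966/193, 70/9) = 10.19 servings → $5.60.
brown rice + avocado with both targets exact would need a negative amount; discard.
brown rice + bell pepper: the both-tight solution has a negative serving — not a feasible corner.
avocado + bell pepper with both targets exact would need a negative amount; discard.
The minimum over all feasible corners is $5.60.

$5.60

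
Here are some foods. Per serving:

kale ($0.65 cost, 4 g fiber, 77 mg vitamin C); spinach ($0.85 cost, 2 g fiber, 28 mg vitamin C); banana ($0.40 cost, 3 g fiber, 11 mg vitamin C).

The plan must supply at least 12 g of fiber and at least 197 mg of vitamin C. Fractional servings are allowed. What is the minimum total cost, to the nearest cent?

$1.89

Check every corner: each single food scaled to meet both minima, and each pair solved so both constraints bind.
kale only: max(12/4, 197/77) = 3 servings → $1.95.
spinach only: max(12/2, 197/28) = 7.036 servings → $5.98.
banana only: max(12/3, 197/11) = 17.91 servings → $7.16.
kale + spinach with both tight: 1.381 servings and 3.238 servings → $3.65.
kale + banana with both tight: 2.455 servings and 0.7273 servings → $1.89.
spinach + banana: intersection lies outside the first quadrant.
So the least-cost plan costs $1.89.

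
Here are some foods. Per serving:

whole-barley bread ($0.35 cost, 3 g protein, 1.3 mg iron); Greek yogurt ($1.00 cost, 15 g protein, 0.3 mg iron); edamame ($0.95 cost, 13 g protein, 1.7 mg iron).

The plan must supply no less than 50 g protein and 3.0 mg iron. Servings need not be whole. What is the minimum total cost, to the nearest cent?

whole-barley bread only: max(50/3, 3.0/1.3) = 16.67 servings → $5.83.
Greek yogurt only: max(50/15, 3.0/0.3) = 10 servings → $10.00.
edamame only: max(50/13, 3.0/1.7) = 3.846 servings → $3.65.
whole-barley bread + Greek yogurt with both tight: 1.613 servings and 3.011 servings → $3.58.
whole-barley bread + edamame with both targets exact would need a negative amount; discard.
Greek yogurt + edamame with both tight: 2.13 servings and 1.389 servings → $3.45.
So the least-cost plan costs $3.45.

$3.45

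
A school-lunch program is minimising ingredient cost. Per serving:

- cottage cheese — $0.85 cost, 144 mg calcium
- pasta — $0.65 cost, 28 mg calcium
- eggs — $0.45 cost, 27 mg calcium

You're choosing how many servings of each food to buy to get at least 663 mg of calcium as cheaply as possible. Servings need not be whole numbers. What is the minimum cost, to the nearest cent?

Cost per mg of calcium: cottage cheese $0.0059, eggs $0.0167, pasta $0.0232.
With no serving limits, use only cottage cheese: 663 mg / 144 mg = 4.604 servings × $0.85 = $3.91.

$3.91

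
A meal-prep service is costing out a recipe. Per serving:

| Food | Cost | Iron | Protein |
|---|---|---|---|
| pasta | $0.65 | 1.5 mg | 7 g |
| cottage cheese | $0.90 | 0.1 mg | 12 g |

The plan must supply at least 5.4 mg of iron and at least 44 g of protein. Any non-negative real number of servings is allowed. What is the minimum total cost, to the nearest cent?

For a min-cost LP with two ≥-constraints, a basic feasible solution has at most two positive variables.
pasta only: max(5.4/1.5, 44/7) = 6.286 servings → $4.09.
cottage cheese only: max(5.4/0.1, 44/12) = 54 servings → $48.60.
pasta + cottage cheese with both tight: 3.491 servings and 1.63 servings → $3.74.
So the least-cost plan costs $3.74.

$3.74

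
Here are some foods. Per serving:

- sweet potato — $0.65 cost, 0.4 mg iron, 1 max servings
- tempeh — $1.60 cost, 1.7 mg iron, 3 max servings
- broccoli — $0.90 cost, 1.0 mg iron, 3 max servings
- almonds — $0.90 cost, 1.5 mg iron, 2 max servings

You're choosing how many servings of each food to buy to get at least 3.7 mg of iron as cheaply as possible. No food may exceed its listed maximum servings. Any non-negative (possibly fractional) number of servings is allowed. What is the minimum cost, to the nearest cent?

Cost per mg of iron: almonds $0.6000, broccoli $0.9000, tempeh $0.9412, sweet potato $1.6250.
Take 2 servings of almonds: +3.0 mg iron for $1.80 (total $1.80, still need 0.7 mg).
Take 0.7 servings of broccoli: +0.7 mg iron for $0.63 (total $2.43, still need 0.0 mg).
Filling from the cheapest source first is optimal under one linear minimum: $2.43.

$2.43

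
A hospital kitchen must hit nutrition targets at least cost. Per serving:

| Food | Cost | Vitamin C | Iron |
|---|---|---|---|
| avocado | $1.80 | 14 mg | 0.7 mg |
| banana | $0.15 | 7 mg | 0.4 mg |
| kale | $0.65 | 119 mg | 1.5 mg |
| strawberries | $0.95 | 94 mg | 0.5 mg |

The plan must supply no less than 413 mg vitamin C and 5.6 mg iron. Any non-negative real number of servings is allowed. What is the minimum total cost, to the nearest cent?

Compare the cost at each extreme point of the feasible region.
avocado only: max(413/14, 5.6/0.7) = 29.5 servings → $53.10.
banana only: max(413/7, 5.6/0.4) = 59 servings → $8.85.
kale only: max(413/119, 5.6/1.5) = 3.733 servings → $2.43.
strawberries only: max(413/94, 5.6/0.5) = 11.2 servings → $10.64.
avocado + banana: intersection lies outside the first quadrant.
avocado + kale with both tight: 0.7528 servings and 3.382 servings → $3.55.
avocado + strawberries with both tight: 5.44 servings and 3.583 servings → $13.20.
banana + kale with both tight: 1.264 servings and 3.396 servings → $2.40.
banana + strawberries with both tight: 9.381 servings and 3.695 servings → $4.92.
kale + strawberries: the both-tight solution has a negative serving — not a feasible corner.
So the least-cost plan costs $2.40.

$2.40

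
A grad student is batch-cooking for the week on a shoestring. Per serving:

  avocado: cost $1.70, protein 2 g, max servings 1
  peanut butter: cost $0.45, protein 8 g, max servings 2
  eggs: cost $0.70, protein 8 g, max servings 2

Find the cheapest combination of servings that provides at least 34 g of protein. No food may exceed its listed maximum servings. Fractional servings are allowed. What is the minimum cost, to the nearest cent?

$4.00

Cost per g of protein: peanut butter $0.0563, eggs $0.0875, avocado $0.8500.
Take 2 servings of peanut butter: +16.0 g protein for $0.90 (total $0.90, still need 18.0 g).
Take 2 servings of eggs: +16.0 g protein for $1.40 (total $2.30, still need 2.0 g).
Take 1 serving of avocado: +2.0 g protein for $1.70 (total $4.00, still need 0.0 g).
Greedy by cheapest-per-g is optimal for a single linear constraint, so the minimum cost is $4.00.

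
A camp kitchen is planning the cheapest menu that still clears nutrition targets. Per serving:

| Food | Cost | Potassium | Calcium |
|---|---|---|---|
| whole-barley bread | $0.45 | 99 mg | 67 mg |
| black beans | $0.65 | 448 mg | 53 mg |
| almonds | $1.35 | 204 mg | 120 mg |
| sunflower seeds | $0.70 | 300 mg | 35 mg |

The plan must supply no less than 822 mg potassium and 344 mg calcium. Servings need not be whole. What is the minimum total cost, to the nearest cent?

whole-barley bread only: max(822/99, 344/67) = 8.303 servings → $3.74.
black beans only: max(822/448, 344/53) = 6.491 servings → $4.22.
almonds only: max(822/204, 344/120) = 4.029 servings → $5.44.
sunflower seeds only: max(822/300, 344/35) = 9.829 servings → $6.88.
whole-barley bread + black beans with both tight: 4.463 servings and 0.8486 servings → $2.56.
whole-barley bread + almonds with both targets exact would need a negative amount; discard.
whole-barley bread + sunflower seeds with both tight: 4.474 servings and 1.263 servings → $2.90.
black beans + almonds with both tight: 0.6628 servings and 2.574 servings → $3.91.
black beans + sunflower seeds: the both-tight solution has a negative serving — not a feasible corner.
almonds + sunflower seeds with both tight: 2.579 servings and 0.9863 servings → $4.17.
Cheapest feasible corner: $2.56.

$2.56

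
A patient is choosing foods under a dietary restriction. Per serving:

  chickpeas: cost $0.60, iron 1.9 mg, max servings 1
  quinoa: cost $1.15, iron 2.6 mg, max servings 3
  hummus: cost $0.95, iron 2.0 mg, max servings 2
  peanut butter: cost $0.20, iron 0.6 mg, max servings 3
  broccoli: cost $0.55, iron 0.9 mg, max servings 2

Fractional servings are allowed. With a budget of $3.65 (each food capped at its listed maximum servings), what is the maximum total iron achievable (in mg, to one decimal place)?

Iron per dollar: chickpeas 3.167, peanut butter 3, quinoa 2.261, hummus 2.105, broccoli 1.636.
Take 1 serving of chickpeas: spends $0.60, +1.9 mg iron (running total 1.9 mg).
Take 3 servings of peanut butter: spends $0.60, +1.8 mg iron (running total 3.7 mg).
Take 2.13 servings of quinoa: spends $2.45, +5.5 mg iron (running total 9.2 mg).
Filling greedily by iron-per-dollar is optimal for one linear limit, giving 9.2 mg.

9.2 mg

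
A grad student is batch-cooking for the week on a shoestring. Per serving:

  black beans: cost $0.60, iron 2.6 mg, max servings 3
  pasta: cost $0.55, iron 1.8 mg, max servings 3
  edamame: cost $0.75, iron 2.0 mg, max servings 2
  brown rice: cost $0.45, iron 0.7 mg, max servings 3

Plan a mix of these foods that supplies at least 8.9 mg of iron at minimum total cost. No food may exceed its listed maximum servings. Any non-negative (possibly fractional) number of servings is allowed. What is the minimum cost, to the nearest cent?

$2.14

Cost per mg of iron: black beans $0.2308, pasta $0.3056, edamame $0.3750, brown rice $0.6429.
Take 3 servings of black beans: +7.8 mg iron for $1.80 (total $1.80, still need 1.1 mg).
Take 0.6111 servings of pasta: +1.1 mg iron for $0.34 (total $2.14, still need 0.0 mg).
Filling from the cheapest source first is optimal under one linear minimum: $2.14.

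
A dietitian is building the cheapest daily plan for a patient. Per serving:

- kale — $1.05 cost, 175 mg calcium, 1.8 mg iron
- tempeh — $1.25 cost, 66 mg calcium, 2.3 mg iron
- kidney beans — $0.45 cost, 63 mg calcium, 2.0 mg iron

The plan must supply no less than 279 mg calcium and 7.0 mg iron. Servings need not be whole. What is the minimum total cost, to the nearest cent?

Check every corner: each single food scaled to meet both minima, and each pair solved so both constraints bind.
kale only: max(279/175, 7.0/1.8) = 3.889 servings → $4.08.
tempeh only: max(279/66, 7.0/2.3) = 4.227 servings → $5.28.
kidney beans only: max(279/63, 7.0/2.0) = 4.429 servings → $1.99.
kale + tempeh with both tight: 0.6334 servings and 2.548 servings → $3.85.
kale + kidney beans with both tight: 0.4945 servings and 3.055 servings → $1.89.
tempeh + kidney beans: the both-tight solution has a negative serving — not a feasible corner.
Cheapest feasible corner: $1.89.

$1.89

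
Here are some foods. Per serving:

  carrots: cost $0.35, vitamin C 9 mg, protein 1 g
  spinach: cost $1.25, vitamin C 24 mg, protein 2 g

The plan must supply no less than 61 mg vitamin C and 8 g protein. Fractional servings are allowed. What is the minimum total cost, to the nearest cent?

For a min-cost LP with two ≥-constraints, a basic feasible solution has at most two positive variables.
carrots only: max(61/9, 8/1) = 8 servings → $2.80.
spinach only: max(61/24, 8/2) = 4 servings → $5.00.
carrots + spinach: intersection lies outside the first quadrant.
Cheapest feasible corner: $2.80.

$2.80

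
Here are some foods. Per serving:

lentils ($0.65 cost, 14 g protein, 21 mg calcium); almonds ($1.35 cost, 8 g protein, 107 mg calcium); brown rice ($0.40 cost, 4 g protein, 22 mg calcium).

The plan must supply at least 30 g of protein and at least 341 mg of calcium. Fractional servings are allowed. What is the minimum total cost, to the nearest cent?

An LP optimum is at a vertex; with two nutrient constraints at most two foods are used. Check each candidate.
lentils only: max(30/14, 341/21) = 16.24 servings → $10.55.
almonds only: max(30/8, 341/107) = 3.75 servings → $5.06.
brown rice only: max(30/4, 341/22) = 15.5 servings → $6.20.
lentils + almonds with both tight: 0.3624 servings and 3.116 servings → $4.44.
lentils + brown rice: the both-tight solution has a negative serving — not a feasible corner.
almonds + brown rice with both tight: 2.794 servings and 1.913 servings → $4.54.
The minimum over all feasible corners is $4.44.

$4.44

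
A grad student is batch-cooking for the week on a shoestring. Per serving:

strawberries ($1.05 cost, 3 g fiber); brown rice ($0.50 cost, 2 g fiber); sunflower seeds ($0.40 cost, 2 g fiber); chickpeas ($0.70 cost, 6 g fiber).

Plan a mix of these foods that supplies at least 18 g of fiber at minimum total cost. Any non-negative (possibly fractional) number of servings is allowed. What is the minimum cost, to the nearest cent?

$2.10

Cost per g of fiber: chickpeas $0.1167, sunflower seeds $0.2000, brown rice $0.2500, strawberries $0.3500.
With no serving limits, use only chickpeas: 18 g / 6 g = 3 servings × $0.70 = $2.10.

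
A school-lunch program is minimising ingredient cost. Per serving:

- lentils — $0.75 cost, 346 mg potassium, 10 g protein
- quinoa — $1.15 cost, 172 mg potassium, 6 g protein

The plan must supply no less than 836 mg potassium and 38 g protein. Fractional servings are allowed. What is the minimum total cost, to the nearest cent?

lentils only: max(836/346, 38/10) = 3.8 servings → $2.85.
quinoa only: max(836/172, 38/6) = 6.333 servings → $7.28.
lentils + quinoa: the both-tight solution has a negative serving — not a feasible corner.
The minimum over all feasible corners is $2.85.

$2.85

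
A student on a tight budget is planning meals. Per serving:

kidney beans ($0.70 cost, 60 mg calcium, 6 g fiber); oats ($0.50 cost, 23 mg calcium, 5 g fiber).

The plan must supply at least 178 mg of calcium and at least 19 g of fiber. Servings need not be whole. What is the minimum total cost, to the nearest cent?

$2.18

For a min-cost LP with two ≥-constraints, a basic feasible solution has at most two positive variables.
kidney beans only: max(178/60, 19/6) = 3.167 servings → $2.22.
oats only: max(178/23, 19/5) = 7.739 servings → $3.87.
kidney beans + oats with both tight: 2.796 servings and 0.4444 servings → $2.18.
The minimum over all feasible corners is $2.18.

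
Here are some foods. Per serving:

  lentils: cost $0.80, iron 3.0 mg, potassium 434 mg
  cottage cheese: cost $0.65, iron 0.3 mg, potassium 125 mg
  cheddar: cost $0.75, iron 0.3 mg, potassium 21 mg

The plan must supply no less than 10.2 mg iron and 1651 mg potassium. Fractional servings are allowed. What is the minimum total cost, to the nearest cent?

$3.04

At the optimum either one food covers both requirements or two foods hit both targets exactly; no other combination can be cheaper.
lentils only: max(10.2/3.0, 1651/434) = 3.804 servings → $3.04.
cottage cheese only: max(10.2/0.3, 1651/125) = 34 servings → $22.10.
cheddar only: max(10.2/0.3, 1651/21) = 78.62 servings → $58.96.
lentils + cottage cheese with both tight: 3.185 servings and 2.15 servings → $3.95.
lentils + cheddar with both targets exact would need a negative amount; discard.
cottage cheese + cheddar with both tight: 9.01 servings and 24.99 servings → $24.60.
Cheapest feasible corner: $3.04.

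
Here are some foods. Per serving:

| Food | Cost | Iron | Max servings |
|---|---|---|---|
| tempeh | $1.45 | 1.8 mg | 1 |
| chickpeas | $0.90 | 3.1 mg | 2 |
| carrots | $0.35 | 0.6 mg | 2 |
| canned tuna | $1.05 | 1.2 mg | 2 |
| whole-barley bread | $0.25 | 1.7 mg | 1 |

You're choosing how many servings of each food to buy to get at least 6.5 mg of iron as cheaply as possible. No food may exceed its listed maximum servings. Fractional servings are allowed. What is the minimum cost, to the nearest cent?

$1.64

Cost per mg of iron: whole-barley bread $0.1471, chickpeas $0.2903, carrots $0.5833, tempeh $0.8056, canned tuna $0.8750.
Take 1 serving of whole-barley bread: +1.7 mg iron for $0.25 (total $0.25, still need 4.8 mg).
Take 1.548 servings of chickpeas: +4.8 mg iron for $1.39 (total $1.64, still need 0.0 mg).
Filling from the cheapest source first is optimal under one linear minimum: $1.64.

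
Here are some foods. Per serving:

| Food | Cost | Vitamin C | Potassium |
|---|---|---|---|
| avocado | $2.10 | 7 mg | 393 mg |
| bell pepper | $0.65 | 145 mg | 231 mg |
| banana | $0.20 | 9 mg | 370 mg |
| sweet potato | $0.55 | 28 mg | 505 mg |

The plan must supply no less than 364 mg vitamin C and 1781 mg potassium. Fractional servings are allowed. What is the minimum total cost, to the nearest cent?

$2.17

With two linear requirements the optimum uses one or two foods; enumerate the corners.
avocado only: max(364/7, 1781/393) = 52 servings → $109.20.
bell pepper only: max(364/145, 1781/231) = 7.71 servings → $5.01.
banana only: max(364/9, 1781/370) = 40.44 servings → $8.09.
sweet potato only: max(364/28, 1781/505) = 13 servings → $7.15.
avocado + bell pepper with both tight: 3.146 servings and 2.358 servings → $8.14.
avocado + banana: intersection lies outside the first quadrant.
avocado + sweet potato: intersection lies outside the first quadrant.
bell pepper + banana with both tight: 2.301 servings and 3.377 servings → $2.17.
bell pepper + sweet potato with both tight: 2.007 servings and 2.609 servings → $2.74.
banana + sweet potato with both targets exact would need a negative amount; discard.
So the least-cost plan costs $2.17.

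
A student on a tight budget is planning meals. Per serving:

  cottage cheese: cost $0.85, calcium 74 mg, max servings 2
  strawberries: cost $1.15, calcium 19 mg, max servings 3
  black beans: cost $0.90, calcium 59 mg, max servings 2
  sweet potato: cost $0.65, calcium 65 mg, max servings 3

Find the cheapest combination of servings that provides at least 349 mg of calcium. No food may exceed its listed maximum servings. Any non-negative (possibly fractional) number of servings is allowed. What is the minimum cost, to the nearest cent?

Cost per mg of calcium: sweet potato $0.0100, cottage cheese $0.0115, black beans $0.0153, strawberries $0.0605.
Take 3 servings of sweet potato: +195.0 mg calcium for $1.95 (total $1.95, still need 154.0 mg).
Take 2 servings of cottage cheese: +148.0 mg calcium for $1.70 (total $3.65, still need 6.0 mg).
Take 0.1017 servings of black beans: +6.0 mg calcium for $0.09 (total $3.74, still need 0.0 mg).
Greedy by cheapest-per-mg is optimal for a single linear constraint, so the minimum cost is $3.74.

$3.74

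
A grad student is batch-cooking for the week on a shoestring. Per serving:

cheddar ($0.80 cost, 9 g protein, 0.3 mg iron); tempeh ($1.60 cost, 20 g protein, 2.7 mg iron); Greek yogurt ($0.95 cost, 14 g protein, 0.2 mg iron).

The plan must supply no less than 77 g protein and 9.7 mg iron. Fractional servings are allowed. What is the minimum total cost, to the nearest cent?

$6.09

This is a tiny linear program; its minimum lies at a vertex of the feasible set. List the vertices and price them.
cheddar only: max(77/9, 9.7/0.3) = 32.33 servings → $25.87.
tempeh only: max(77/20, 9.7/2.7) = 3.85 servings → $6.16.
Greek yogurt only: max(77/14, 9.7/0.2) = 48.5 servings → $46.08.
cheddar + tempeh with both tight: 0.7596 servings and 3.508 servings → $6.22.
cheddar + Greek yogurt with both targets exact would need a negative amount; discard.
tempeh + Greek yogurt with both tight: 3.562 servings and 0.4112 servings → $6.09.
Cheapest feasible corner: $6.09.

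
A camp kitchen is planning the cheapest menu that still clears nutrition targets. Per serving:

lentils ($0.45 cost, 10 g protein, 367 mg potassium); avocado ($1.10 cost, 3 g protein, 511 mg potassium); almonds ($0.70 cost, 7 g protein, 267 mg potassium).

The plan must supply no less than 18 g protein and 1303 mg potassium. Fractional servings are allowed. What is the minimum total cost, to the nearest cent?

$1.60

A basic optimal solution has at most two foods positive. Try each food alone and each pair with both targets met exactly.
lentils only: max(18/10, 1303/367) = 3.55 servings → $1.60.
avocado only: max(18/3, 1303/511) = 6 servings → $6.60.
almonds only: max(18/7, 1303/267) = 4.88 servings → $3.42.
lentils + avocado with both tight: 1.319 servings and 1.602 servings → $2.36.
lentils + almonds: the both-tight solution has a negative serving — not a feasible corner.
avocado + almonds with both tight: 1.554 servings and 1.905 servings → $3.04.
Cheapest feasible corner: $1.60.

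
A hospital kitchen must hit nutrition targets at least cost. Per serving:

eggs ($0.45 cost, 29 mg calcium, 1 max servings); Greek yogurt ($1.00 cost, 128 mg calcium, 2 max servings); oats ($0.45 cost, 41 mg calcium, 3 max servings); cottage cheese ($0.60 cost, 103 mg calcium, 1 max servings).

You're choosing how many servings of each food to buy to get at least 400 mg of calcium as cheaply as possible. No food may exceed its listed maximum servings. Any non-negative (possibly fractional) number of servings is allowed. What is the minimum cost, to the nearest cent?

$3.05

Cost per mg of calcium: cottage cheese $0.0058, Greek yogurt $0.0078, oats $0.0110, eggs $0.0155.
Take 1 serving of cottage cheese: +103.0 mg calcium for $0.60 (total $0.60, still need 297.0 mg).
Take 2 servings of Greek yogurt: +256.0 mg calcium for $2.00 (total $2.60, still need 41.0 mg).
Take 1 serving of oats: +41.0 mg calcium for $0.45 (total $3.05, still need 0.0 mg).
Filling from the cheapest source first is optimal under one linear minimum: $3.05.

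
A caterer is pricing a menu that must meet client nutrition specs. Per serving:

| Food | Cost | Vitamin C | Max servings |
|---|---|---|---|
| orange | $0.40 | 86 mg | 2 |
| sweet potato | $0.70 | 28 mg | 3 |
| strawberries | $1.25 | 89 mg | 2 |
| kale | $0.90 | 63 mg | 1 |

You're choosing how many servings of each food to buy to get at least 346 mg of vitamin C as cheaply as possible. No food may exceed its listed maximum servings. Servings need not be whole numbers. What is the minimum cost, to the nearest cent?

Cost per mg of vitamin C: orange $0.0047, strawberries $0.0140, kale $0.0143, sweet potato $0.0250.
Take 2 servings of orange: +172.0 mg vitamin C for $0.80 (total $0.80, still need 174.0 mg).
Take 1.955 servings of strawberries: +174.0 mg vitamin C for $2.44 (total $3.24, still need 0.0 mg).
Greedy by cheapest-per-mg is optimal for a single linear constraint, so the minimum cost is $3.24.

$3.24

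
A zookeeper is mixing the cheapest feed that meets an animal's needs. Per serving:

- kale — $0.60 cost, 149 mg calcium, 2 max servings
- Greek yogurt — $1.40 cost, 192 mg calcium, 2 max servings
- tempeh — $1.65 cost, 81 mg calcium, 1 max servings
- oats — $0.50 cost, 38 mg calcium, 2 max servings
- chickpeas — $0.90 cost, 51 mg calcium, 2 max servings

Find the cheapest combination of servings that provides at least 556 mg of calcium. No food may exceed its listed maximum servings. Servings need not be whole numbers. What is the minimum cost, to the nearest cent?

Cost per mg of calcium: kale $0.0040, Greek yogurt $0.0073, oats $0.0132, chickpeas $0.0176, tempeh $0.0204.
Take 2 servings of kale: +298.0 mg calcium for $1.20 (total $1.20, still need 258.0 mg).
Take 1.344 servings of Greek yogurt: +258.0 mg calcium for $1.88 (total $3.08, still need 0.0 mg).
Filling from the cheapest source first is optimal under one linear minimum: $3.08.

$3.08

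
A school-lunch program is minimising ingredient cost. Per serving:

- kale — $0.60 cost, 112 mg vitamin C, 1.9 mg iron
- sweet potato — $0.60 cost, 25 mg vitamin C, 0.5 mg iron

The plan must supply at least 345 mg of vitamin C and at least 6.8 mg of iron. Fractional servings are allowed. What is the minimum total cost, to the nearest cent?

$2.15

With two linear requirements the optimum uses one or two foods; enumerate the corners.
kale only: max(345/112, 6.8/1.9) = 3.579 servings → $2.15.
sweet potato only: max(345/25, 6.8/0.5) = 13.8 servings → $8.28.
kale + sweet potato with both tight: 0.2941 servings and 12.48 servings → $7.67.
Cheapest feasible corner: $2.15.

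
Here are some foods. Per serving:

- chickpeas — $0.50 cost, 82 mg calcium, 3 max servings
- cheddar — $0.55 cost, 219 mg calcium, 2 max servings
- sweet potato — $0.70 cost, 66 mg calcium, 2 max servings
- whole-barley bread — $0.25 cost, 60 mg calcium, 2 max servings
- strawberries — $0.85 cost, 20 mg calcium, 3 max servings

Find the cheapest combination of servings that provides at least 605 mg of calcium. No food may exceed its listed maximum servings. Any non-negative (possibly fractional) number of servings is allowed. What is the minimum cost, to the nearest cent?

Cost per mg of calcium: cheddar $0.0025, whole-barley bread $0.0042, chickpeas $0.0061, sweet potato $0.0106, strawberries $0.0425.
Take 2 servings of cheddar: +438.0 mg calcium for $1.10 (total $1.10, still need 167.0 mg).
Take 2 servings of whole-barley bread: +120.0 mg calcium for $0.50 (total $1.60, still need 47.0 mg).
Take 0.5732 servings of chickpeas: +47.0 mg calcium for $0.29 (total $1.89, still need 0.0 mg).
Filling from the cheapest source first is optimal under one linear minimum: $1.89.

$1.89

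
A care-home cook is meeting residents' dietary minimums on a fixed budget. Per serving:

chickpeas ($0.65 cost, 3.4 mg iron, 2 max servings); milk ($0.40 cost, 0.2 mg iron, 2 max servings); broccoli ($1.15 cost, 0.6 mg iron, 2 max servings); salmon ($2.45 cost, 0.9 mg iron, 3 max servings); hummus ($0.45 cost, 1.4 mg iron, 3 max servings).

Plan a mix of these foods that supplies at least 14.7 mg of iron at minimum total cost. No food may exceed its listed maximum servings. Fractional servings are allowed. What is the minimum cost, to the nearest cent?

$11.47

Cost per mg of iron: chickpeas $0.1912, hummus $0.3214, broccoli $1.9167, milk $2.0000, salmon $2.7222.
Take 2 servings of chickpeas: +6.8 mg iron for $1.30 (total $1.30, still need 7.9 mg).
Take 3 servings of hummus: +4.2 mg iron for $1.35 (total $2.65, still need 3.7 mg).
Take 2 servings of broccoli: +1.2 mg iron for $2.30 (total $4.95, still need 2.5 mg).
Take 2 servings of milk: +0.4 mg iron for $0.80 (total $5.75, still need 2.1 mg).
Take 2.333 servings of salmon: +2.1 mg iron for $5.72 (total $11.47, still need 0.0 mg).
Filling from the cheapest source first is optimal under one linear minimum: $11.47.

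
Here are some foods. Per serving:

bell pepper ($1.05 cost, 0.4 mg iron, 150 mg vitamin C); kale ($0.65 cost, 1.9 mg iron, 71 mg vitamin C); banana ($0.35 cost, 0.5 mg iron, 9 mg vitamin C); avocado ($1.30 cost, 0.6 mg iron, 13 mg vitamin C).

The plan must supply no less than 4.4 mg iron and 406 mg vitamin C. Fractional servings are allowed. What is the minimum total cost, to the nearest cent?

$3.14

At the optimum either one food covers both requirements or two foods hit both targets exactly; no other combination can be cheaper.
bell pepper only: max(4.4/0.4, 406/150) = 11 servings → $11.55.
kale only: max(4.4/1.9, 406/71) = 5.718 servings → $3.72.
banana only: max(4.4/0.5, 406/9) = 45.11 servings → $15.79.
avocado only: max(4.4/0.6, 406/13) = 31.23 servings → $40.60.
bell pepper + kale with both tight: 1.789 servings and 1.939 servings → $3.14.
bell pepper + banana with both tight: 2.289 servings and 6.969 servings → $4.84.
bell pepper + avocado with both tight: 2.198 servings and 5.868 servings → $9.94.
kale + banana with both targets exact would need a negative amount; discard.
kale + avocado: intersection lies outside the first quadrant.
banana + avocado: intersection lies outside the first quadrant.
The minimum over all feasible corners is $3.14.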